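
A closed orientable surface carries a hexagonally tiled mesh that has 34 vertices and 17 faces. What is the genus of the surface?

1

Every face is a hexagon, so 2E = 6·17 = 102, giving E = 51.
χ = V − E + F = 34 − 51 + 17 = 0.
For a closed orientable surface χ = 2 − 2g, so g = (2 − (0))/2 = 1.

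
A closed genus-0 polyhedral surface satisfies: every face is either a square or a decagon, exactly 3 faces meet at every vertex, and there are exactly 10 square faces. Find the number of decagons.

Let x be the number of decagons; then F = 10 + x.
Edge–face incidences: 2E = 4·10 + 10·x = 40 + 10x.
Every vertex has degree 3, so 3V = 2E.
Euler: V − E + F = 2 ⇒ (2E)/3 − E + (10 + x) = 2.
Multiply by 6: 2·(2E) − 3·(2E) + 6·(10 + x) = 12, i.e. 60 + 6x − (40 + 10x) = 12.
Collecting terms: −4x + 20 = 12, so −4x = −8, so x = 2.
Then 2E = 40 + 10·2 = 60, so E = 30, V = 2E/3 = 20, F = 10 + 2 = 12.

2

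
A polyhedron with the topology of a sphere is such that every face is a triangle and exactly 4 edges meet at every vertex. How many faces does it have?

Each face has 3 edges and each edge borders two faces, so 2E = 3F.
Each vertex has degree 4, so 4V = 2E and hence V = 3F/4.
Euler: V − E + F = 2 ⇒ (3F/4) − (3F/2) + F = 2.
Multiply by 8: (6 − 12 + 8)F = 16, i.e. 2F = 16.
So F = 8, E = 3·8/2 = 12, V = 3·8/4 = 6.

8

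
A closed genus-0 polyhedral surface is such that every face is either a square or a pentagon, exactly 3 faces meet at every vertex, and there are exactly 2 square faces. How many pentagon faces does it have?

8

Let x be the number of pentagons; then F = 2 + x.
Edge–face incidences: 2E = 4·2 + 5·x = 8 + 5x.
Every vertex has degree 3, so 3V = 2E.
Euler: V − E + F = 2 ⇒ (2E)/3 − E + (2 + x) = 2.
Multiply by 6: 2·(2E) − 3·(2E) + 6·(2 + x) = 12, i.e. 12 + 6x − (8 + 5x) = 12.
Collecting terms: x + 4 = 12, so x = 8.
Then 2E = 8 + 5·8 = 48, so E = 24, V = 2E/3 = 16, F = 2 + 8 = 10.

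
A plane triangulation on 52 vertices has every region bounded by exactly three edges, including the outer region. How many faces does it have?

100

In a plane triangulation 3F = 2E and V − E + F = 2, so F = 2V − 4 = 2·52 − 4 = 100.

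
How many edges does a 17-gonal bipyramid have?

51

A bipyramid over an n-gon has 2n triangular faces and n + 2 vertices: V = 17 + 2 = 19, E = 3·17 = 51, F = 2·17 = 34.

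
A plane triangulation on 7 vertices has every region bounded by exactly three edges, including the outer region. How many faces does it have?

In a plane triangulation 3F = 2E and V − E + F = 2, so F = 2V − 4 = 2·7 − 4 = 10.

10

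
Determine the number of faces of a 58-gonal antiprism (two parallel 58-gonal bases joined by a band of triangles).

118

An antiprism on an n-gon has two n-gon caps and 2n triangles: V = 2·58 = 116, E = 4·58 = 232, F = 2·58 + 2 = 118.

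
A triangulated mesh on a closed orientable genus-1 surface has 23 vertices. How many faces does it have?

46

χ = 2 − 2·1 = 0, and every face is a triangle so 3F = 2E.
V − E + F = 0 with E = 3F/2 gives 23 − (3/2 − 1)·F = 0, so F = 46 and E = 69.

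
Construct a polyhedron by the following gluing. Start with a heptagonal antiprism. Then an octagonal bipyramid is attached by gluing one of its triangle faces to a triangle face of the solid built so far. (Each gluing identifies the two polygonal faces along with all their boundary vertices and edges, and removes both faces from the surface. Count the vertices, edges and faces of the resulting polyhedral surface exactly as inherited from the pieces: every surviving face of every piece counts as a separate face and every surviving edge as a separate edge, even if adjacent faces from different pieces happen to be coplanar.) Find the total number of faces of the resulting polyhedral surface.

A heptagonal antiprism: V=14, E=28, F=16.
Attach an octagonal bipyramid (V=10, E=24, F=16) along a 3-gon: merge 3 vertices and 3 edges, delete both glued faces → V=21, E=49, F=30.
Check: V − E + F = 21 − 49 + 30 = 2.

30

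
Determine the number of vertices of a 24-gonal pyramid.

25

A pyramid on an n-gon base has one n-gon and n triangles: V = 24 + 1 = 25, E = 2·24 = 48, F = 24 + 1 = 25.
Check: V − E + F = 25 − 48 + 25 = 2.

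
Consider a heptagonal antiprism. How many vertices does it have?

An antiprism on an n-gon has two n-gon caps and 2n triangles: V = 2·7 = 14, E = 4·7 = 28, F = 2·7 + 2 = 16.
Check: V − E + F = 14 − 28 + 16 = 2.

14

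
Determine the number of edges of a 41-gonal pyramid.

82

A pyramid on an n-gon base has one n-gon and n triangles: V = 41 + 1 = 42, E = 2·41 = 82, F = 41 + 1 = 42.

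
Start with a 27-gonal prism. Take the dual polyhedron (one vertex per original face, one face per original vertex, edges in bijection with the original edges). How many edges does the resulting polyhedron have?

The base solid has V = 54, E = 81, F = 29.
The dual swaps V and F and preserves E: V′ = F = 29, E′ = E = 81, F′ = V = 54.

81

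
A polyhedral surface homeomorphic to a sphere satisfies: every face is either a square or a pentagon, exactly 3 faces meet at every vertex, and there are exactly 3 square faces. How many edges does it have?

Let x be the number of pentagons; then F = 3 + x.
Edge–face incidences: 2E = 4·3 + 5·x = 12 + 5x.
Every vertex has degree 3, so 3V = 2E.
Euler: V − E + F = 2 ⇒ (2E)/3 − E + (3 + x) = 2.
Multiply by 6: 2·(2E) − 3·(2E) + 6·(3 + x) = 12, i.e. 18 + 6x − (12 + 5x) = 12.
Collecting terms: x + 6 = 12, so x = 6.
Then 2E = 12 + 5·6 = 42, so E = 21, V = 2E/3 = 14, F = 3 + 6 = 9.

21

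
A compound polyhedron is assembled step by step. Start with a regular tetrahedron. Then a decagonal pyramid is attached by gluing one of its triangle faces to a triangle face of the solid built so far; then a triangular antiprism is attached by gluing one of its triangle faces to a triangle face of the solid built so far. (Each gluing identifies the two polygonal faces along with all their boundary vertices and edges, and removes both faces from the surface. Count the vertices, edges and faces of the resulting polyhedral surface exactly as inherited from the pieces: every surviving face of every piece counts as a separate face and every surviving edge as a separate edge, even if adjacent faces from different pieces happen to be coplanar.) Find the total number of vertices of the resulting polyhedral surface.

15

A regular tetrahedron: V=4, E=6, F=4.
Attach a decagonal pyramid (V=11, E=20, F=11) along a 3-gon: merge 3 vertices and 3 edges, delete both glued faces → V=12, E=23, F=13.
Attach a triangular antiprism (V=6, E=12, F=8) along a 3-gon: merge 3 vertices and 3 edges, delete both glued faces → V=15, E=32, F=19.
Check: V − E + F = 15 − 32 + 19 = 2.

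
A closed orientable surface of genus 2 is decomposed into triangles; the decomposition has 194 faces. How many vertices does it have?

95

χ = 2 − 2·2 = -2, and every face is a triangle so 3F = 2E.
E = 3·194/2 = 291. Then V = -2 + E − F = -2 + 291 − 194 = 95.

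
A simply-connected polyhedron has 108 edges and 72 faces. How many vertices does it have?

38

Here V − E + F = 2.
V = 2 + E − F = 2 + 108 − 72 = 38.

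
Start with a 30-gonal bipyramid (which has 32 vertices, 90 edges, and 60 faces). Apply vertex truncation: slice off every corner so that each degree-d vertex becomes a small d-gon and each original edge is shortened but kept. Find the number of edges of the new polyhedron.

270

Truncation replaces each original edge-end by a new vertex, so V′ = 2E = 180.
Each original edge survives, and each old vertex of degree d contributes d new edges; summing degrees gives Σd = 2E, so E′ = E + 2E = 3E = 270.
Each original face survives and each original vertex becomes one new face: F′ = F + V = 92.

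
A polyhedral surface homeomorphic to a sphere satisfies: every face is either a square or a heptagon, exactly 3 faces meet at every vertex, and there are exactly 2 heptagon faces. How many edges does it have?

21

Let x be the number of squares; then F = 2 + x.
Edge–face incidences: 2E = 7·2 + 4·x = 14 + 4x.
Every vertex has degree 3, so 3V = 2E.
Euler: V − E + F = 2 ⇒ (2E)/3 − E + (2 + x) = 2.
Multiply by 6: 2·(2E) − 3·(2E) + 6·(2 + x) = 12, i.e. 12 + 6x − (14 + 4x) = 12.
Collecting terms: 2x − 2 = 12, so 2x = 14, so x = 7.
Then 2E = 14 + 4·7 = 42, so E = 21, V = 2E/3 = 14, F = 2 + 7 = 9.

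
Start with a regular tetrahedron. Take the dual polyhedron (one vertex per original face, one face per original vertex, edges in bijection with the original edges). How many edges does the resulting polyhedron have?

The base solid has V = 4, E = 6, F = 4.
The dual swaps V and F and preserves E: V′ = F = 4, E′ = E = 6, F′ = V = 4.

6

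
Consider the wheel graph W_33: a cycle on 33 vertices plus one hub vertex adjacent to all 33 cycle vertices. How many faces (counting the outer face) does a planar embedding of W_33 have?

W_33 has V = 33 + 1 = 34 vertices and E = 2·33 = 66 edges.
By Euler's formula F = 2 − V + E = 2 − 34 + 66 = 34.

34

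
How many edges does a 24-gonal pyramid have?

48

A pyramid on an n-gon base has one n-gon and n triangles: V = 24 + 1 = 25, E = 2·24 = 48, F = 24 + 1 = 25.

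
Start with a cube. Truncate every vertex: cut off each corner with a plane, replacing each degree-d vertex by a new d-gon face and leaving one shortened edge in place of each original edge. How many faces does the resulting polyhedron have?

14

The base solid has V = 8, E = 12, F = 6.
Truncation replaces each original edge-end by a new vertex, so V′ = 2E = 24.
Each original edge survives, and each old vertex of degree d contributes d new edges; summing degrees gives Σd = 2E, so E′ = E + 2E = 3E = 36.
Each original face survives and each original vertex becomes one new face: F′ = F + V = 14.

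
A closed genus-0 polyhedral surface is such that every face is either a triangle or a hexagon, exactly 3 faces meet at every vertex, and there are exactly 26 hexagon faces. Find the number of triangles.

Let x be the number of triangles; then F = 26 + x.
Edge–face incidences: 2E = 6·26 + 3·x = 156 + 3x.
Every vertex has degree 3, so 3V = 2E.
Euler: V − E + F = 2 ⇒ (2E)/3 − E + (26 + x) = 2.
Multiply by 6: 2·(2E) − 3·(2E) + 6·(26 + x) = 12, i.e. 156 + 6x − (156 + 3x) = 12.
Collecting terms: 3x = 12, so x = 4.
Then 2E = 156 + 3·4 = 168, so E = 84, V = 2E/3 = 56, F = 26 + 4 = 30.

4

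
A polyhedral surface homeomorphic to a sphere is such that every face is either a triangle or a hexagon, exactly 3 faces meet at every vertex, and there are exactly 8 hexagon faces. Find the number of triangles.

4

Let x be the number of triangles; then F = 8 + x.
Edge–face incidences: 2E = 6·8 + 3·x = 48 + 3x.
Every vertex has degree 3, so 3V = 2E.
Euler: V − E + F = 2 ⇒ (2E)/3 − E + (8 + x) = 2.
Multiply by 6: 2·(2E) − 3·(2E) + 6·(8 + x) = 12, i.e. 48 + 6x − (48 + 3x) = 12.
Collecting terms: 3x = 12, so x = 4.
Then 2E = 48 + 3·4 = 60, so E = 30, V = 2E/3 = 20, F = 8 + 4 = 12.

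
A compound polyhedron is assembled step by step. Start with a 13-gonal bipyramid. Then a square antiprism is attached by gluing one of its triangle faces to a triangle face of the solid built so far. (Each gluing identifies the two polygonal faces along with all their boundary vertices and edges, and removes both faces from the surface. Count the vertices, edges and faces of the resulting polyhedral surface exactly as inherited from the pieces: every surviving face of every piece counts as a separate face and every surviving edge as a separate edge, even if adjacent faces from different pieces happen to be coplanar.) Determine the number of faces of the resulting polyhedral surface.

34

A 13-gonal bipyramid: V=15, E=39, F=26.
Attach a square antiprism (V=8, E=16, F=10) along a 3-gon: merge 3 vertices and 3 edges, delete both glued faces → V=20, E=52, F=34.
Check: V − E + F = 20 − 52 + 34 = 2.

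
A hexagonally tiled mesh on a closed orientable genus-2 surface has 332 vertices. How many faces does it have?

167

χ = 2 − 2·2 = -2, and every face is a hexagon so 6F = 2E.
V − E + F = -2 with E = 6F/2 gives 332 − (6/2 − 1)·F = -2, so F = 167 and E = 501.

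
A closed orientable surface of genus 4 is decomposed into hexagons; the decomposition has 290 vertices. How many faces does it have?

148

χ = 2 − 2·4 = -6, and every face is a hexagon so 6F = 2E.
V − E + F = -6 with E = 6F/2 gives 290 − (6/2 − 1)·F = -6, so F = 148 and E = 444.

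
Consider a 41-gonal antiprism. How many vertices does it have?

An antiprism on an n-gon has two n-gon caps and 2n triangles: V = 2·41 = 82, E = 4·41 = 164, F = 2·41 + 2 = 84.

82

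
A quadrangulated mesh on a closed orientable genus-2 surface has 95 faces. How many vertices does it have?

χ = 2 − 2·2 = -2, and every face is a square so 4F = 2E.
E = 4·95/2 = 190. Then V = -2 + E − F = -2 + 190 − 95 = 93.

93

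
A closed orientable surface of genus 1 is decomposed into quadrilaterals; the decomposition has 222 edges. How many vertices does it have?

χ = 2 − 2·1 = 0, and every face is a square so 4F = 2E.
F = 2E/4 = 111. Then V = 0 + E − F = 0 + 222 − 111 = 111.

111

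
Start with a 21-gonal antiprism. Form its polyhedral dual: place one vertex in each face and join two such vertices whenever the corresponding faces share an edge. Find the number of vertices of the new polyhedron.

44

The base solid has V = 42, E = 84, F = 44.
The dual swaps V and F and preserves E: V′ = F = 44, E′ = E = 84, F′ = V = 42.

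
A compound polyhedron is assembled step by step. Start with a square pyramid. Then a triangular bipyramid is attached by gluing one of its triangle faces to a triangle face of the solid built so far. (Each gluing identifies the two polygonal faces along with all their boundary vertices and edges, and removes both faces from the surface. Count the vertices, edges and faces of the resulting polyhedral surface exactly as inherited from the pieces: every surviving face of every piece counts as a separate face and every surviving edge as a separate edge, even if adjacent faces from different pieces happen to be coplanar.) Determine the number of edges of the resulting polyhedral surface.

14

A square pyramid: V=5, E=8, F=5.
Attach a triangular bipyramid (V=5, E=9, F=6) along a 3-gon: merge 3 vertices and 3 edges, delete both glued faces → V=7, E=14, F=9.
Check: V − E + F = 7 − 14 + 9 = 2.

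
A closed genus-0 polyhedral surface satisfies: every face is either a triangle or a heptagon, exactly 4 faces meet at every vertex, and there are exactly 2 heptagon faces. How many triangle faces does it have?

Let x be the number of triangles; then F = 2 + x.
Edge–face incidences: 2E = 7·2 + 3·x = 14 + 3x.
Every vertex has degree 4, so 4V = 2E.
Euler: V − E + F = 2 ⇒ (2E)/4 − E + (2 + x) = 2.
Multiply by 8: 2·(2E) − 4·(2E) + 8·(2 + x) = 16, i.e. 16 + 8x − 2·(14 + 3x) = 16.
Collecting terms: 2x − 12 = 16, so 2x = 28, so x = 14.
Then 2E = 14 + 3·14 = 56, so E = 28, V = 2E/4 = 14, F = 2 + 14 = 16.

14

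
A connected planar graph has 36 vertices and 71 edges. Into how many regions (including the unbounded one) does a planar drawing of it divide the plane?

Euler's formula for a connected plane graph: V − E + F = 2, so F = 2 − 36 + 71 = 37.

37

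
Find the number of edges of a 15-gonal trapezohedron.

60

The n-trapezohedron (dual of the n-antiprism) has V = 2·15 + 2 = 32, E = 4·15 = 60, F = 2·15 = 30.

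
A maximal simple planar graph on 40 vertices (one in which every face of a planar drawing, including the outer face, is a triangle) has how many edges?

114

In a plane triangulation 3F = 2E and V − E + F = 2, so E = 3V − 6 = 3·40 − 6 = 114.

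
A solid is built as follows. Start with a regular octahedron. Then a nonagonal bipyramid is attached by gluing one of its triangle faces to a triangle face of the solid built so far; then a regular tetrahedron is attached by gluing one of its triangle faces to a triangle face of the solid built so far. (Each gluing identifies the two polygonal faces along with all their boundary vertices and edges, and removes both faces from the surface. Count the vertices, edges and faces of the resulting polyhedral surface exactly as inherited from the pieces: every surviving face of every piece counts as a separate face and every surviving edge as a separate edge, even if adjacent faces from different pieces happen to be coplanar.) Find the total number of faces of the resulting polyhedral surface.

A regular octahedron: V=6, E=12, F=8.
Attach a nonagonal bipyramid (V=11, E=27, F=18) along a 3-gon: merge 3 vertices and 3 edges, delete both glued faces → V=14, E=36, F=24.
Attach a regular tetrahedron (V=4, E=6, F=4) along a 3-gon: merge 3 vertices and 3 edges, delete both glued faces → V=15, E=39, F=26.
Check: V − E + F = 15 − 39 + 26 = 2.

26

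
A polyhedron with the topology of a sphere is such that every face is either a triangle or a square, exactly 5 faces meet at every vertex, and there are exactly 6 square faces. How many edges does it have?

Let x be the number of triangles; then F = 6 + x.
Edge–face incidences: 2E = 4·6 + 3·x = 24 + 3x.
Every vertex has degree 5, so 5V = 2E.
Euler: V − E + F = 2 ⇒ (2E)/5 − E + (6 + x) = 2.
Multiply by 10: 2·(2E) − 5·(2E) + 10·(6 + x) = 20, i.e. 60 + 10x − 3·(24 + 3x) = 20.
Collecting terms: x − 12 = 20, so x = 32.
Then 2E = 24 + 3·32 = 120, so E = 60, V = 2E/5 = 24, F = 6 + 32 = 38.

60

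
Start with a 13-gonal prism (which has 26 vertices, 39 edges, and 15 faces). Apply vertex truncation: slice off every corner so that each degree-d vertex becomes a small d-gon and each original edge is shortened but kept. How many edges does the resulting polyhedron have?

117

Truncation replaces each original edge-end by a new vertex, so V′ = 2E = 78.
Each original edge survives, and each old vertex of degree d contributes d new edges; summing degrees gives Σd = 2E, so E′ = E + 2E = 3E = 117.
Each original face survives and each original vertex becomes one new face: F′ = F + V = 41.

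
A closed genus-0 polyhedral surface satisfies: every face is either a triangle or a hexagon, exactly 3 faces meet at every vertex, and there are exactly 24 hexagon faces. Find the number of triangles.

4

Let x be the number of triangles; then F = 24 + x.
Edge–face incidences: 2E = 6·24 + 3·x = 144 + 3x.
Every vertex has degree 3, so 3V = 2E.
Euler: V − E + F = 2 ⇒ (2E)/3 − E + (24 + x) = 2.
Multiply by 6: 2·(2E) − 3·(2E) + 6·(24 + x) = 12, i.e. 144 + 6x − (144 + 3x) = 12.
Collecting terms: 3x = 12, so x = 4.
Then 2E = 144 + 3·4 = 156, so E = 78, V = 2E/3 = 52, F = 24 + 4 = 28.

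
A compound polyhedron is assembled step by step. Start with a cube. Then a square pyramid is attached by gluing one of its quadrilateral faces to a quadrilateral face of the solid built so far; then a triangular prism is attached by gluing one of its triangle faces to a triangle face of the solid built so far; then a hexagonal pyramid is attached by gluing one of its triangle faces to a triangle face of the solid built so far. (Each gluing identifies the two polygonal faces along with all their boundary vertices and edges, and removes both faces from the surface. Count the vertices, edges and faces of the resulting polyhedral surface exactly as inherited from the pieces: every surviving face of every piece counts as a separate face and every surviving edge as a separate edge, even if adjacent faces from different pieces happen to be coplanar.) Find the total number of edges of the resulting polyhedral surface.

A cube: V=8, E=12, F=6.
Attach a square pyramid (V=5, E=8, F=5) along a 4-gon: merge 4 vertices and 4 edges, delete both glued faces → V=9, E=16, F=9.
Attach a triangular prism (V=6, E=9, F=5) along a 3-gon: merge 3 vertices and 3 edges, delete both glued faces → V=12, E=22, F=12.
Attach a hexagonal pyramid (V=7, E=12, F=7) along a 3-gon: merge 3 vertices and 3 edges, delete both glued faces → V=16, E=31, F=17.
Check: V − E + F = 16 − 31 + 17 = 2.

31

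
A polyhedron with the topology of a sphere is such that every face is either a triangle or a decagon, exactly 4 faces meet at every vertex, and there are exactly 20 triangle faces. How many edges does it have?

40

Let x be the number of decagons; then F = 20 + x.
Edge–face incidences: 2E = 3·20 + 10·x = 60 + 10x.
Every vertex has degree 4, so 4V = 2E.
Euler: V − E + F = 2 ⇒ (2E)/4 − E + (20 + x) = 2.
Multiply by 8: 2·(2E) − 4·(2E) + 8·(20 + x) = 16, i.e. 160 + 8x − 2·(60 + 10x) = 16.
Collecting terms: −12x + 40 = 16, so −12x = −24, so x = 2.
Then 2E = 60 + 10·2 = 80, so E = 40, V = 2E/4 = 20, F = 20 + 2 = 22.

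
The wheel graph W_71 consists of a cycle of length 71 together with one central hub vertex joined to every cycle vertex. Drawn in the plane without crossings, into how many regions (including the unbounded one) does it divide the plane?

72

W_71 has V = 71 + 1 = 72 vertices and E = 2·71 = 142 edges.
By Euler's formula F = 2 − V + E = 2 − 72 + 142 = 72.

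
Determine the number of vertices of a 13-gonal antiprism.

An antiprism on an n-gon has two n-gon caps and 2n triangles: V = 2·13 = 26, E = 4·13 = 52, F = 2·13 + 2 = 28.
Check: V − E + F = 26 − 52 + 28 = 2.

26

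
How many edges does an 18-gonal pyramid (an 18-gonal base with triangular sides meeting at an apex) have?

36

A pyramid on an n-gon base has one n-gon and n triangles: V = 18 + 1 = 19, E = 2·18 = 36, F = 18 + 1 = 19.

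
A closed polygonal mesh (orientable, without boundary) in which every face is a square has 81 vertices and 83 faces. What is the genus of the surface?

2

Every face is a square, so 2E = 4·83 = 332, giving E = 166.
χ = V − E + F = 81 − 166 + 83 = -2.
For a closed orientable surface χ = 2 − 2g, so g = (2 − (-2))/2 = 2.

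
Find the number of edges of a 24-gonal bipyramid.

A bipyramid over an n-gon has 2n triangular faces and n + 2 vertices: V = 24 + 2 = 26, E = 3·24 = 72, F = 2·24 = 48.

72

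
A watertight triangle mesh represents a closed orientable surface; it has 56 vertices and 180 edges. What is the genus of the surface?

Every face is a triangle and each edge borders two faces, so 3F = 2·180, giving F = 120.
χ = V − E + F = 56 − 180 + 120 = -4.
For a closed orientable surface χ = 2 − 2g, so g = (2 − (-4))/2 = 3.

3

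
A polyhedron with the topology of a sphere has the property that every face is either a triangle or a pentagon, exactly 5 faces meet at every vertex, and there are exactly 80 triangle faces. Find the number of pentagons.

Let x be the number of pentagons; then F = 80 + x.
Edge–face incidences: 2E = 3·80 + 5·x = 240 + 5x.
Every vertex has degree 5, so 5V = 2E.
Euler: V − E + F = 2 ⇒ (2E)/5 − E + (80 + x) = 2.
Multiply by 10: 2·(2E) − 5·(2E) + 10·(80 + x) = 20, i.e. 800 + 10x − 3·(240 + 5x) = 20.
Collecting terms: −5x + 80 = 20, so −5x = −60, so x = 12.
Then 2E = 240 + 5·12 = 300, so E = 150, V = 2E/5 = 60, F = 80 + 12 = 92.

12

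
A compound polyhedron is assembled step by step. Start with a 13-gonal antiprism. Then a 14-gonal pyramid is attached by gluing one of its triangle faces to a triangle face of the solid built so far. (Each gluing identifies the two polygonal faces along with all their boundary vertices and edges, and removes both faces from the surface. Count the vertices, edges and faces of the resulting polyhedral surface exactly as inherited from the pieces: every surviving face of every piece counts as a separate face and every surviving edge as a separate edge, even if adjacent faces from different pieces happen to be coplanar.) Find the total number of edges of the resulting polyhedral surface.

77

A 13-gonal antiprism: V=26, E=52, F=28.
Attach a 14-gonal pyramid (V=15, E=28, F=15) along a 3-gon: merge 3 vertices and 3 edges, delete both glued faces → V=38, E=77, F=41.
Check: V − E + F = 38 − 77 + 41 = 2.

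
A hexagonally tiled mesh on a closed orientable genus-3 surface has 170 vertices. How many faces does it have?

χ = 2 − 2·3 = -4, and every face is a hexagon so 6F = 2E.
V − E + F = -4 with E = 6F/2 gives 170 − (6/2 − 1)·F = -4, so F = 87 and E = 261.

87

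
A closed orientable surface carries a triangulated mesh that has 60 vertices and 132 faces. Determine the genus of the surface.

4

Every face is a triangle, so 2E = 3·132 = 396, giving E = 198.
χ = V − E + F = 60 − 198 + 132 = -6.
For a closed orientable surface χ = 2 − 2g, so g = (2 − (-6))/2 = 4.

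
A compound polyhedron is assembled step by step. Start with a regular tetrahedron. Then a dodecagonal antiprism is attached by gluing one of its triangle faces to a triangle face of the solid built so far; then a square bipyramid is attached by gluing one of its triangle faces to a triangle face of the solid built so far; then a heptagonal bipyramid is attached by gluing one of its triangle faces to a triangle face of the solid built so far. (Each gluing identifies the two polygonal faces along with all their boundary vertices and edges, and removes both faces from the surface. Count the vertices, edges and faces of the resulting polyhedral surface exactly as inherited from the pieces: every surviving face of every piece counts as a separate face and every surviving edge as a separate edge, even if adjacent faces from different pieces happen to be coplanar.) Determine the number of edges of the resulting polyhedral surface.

A regular tetrahedron: V=4, E=6, F=4.
Attach a dodecagonal antiprism (V=24, E=48, F=26) along a 3-gon: merge 3 vertices and 3 edges, delete both glued faces → V=25, E=51, F=28.
Attach a square bipyramid (V=6, E=12, F=8) along a 3-gon: merge 3 vertices and 3 edges, delete both glued faces → V=28, E=60, F=34.
Attach a heptagonal bipyramid (V=9, E=21, F=14) along a 3-gon: merge 3 vertices and 3 edges, delete both glued faces → V=34, E=78, F=46.
Check: V − E + F = 34 − 78 + 46 = 2.

78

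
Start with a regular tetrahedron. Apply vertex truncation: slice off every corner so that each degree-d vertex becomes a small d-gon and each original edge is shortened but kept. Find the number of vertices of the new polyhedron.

12

The base solid has V = 4, E = 6, F = 4.
Truncation replaces each original edge-end by a new vertex, so V′ = 2E = 12.
Each original edge survives, and each old vertex of degree d contributes d new edges; summing degrees gives Σd = 2E, so E′ = E + 2E = 3E = 18.
Each original face survives and each original vertex becomes one new face: F′ = F + V = 8.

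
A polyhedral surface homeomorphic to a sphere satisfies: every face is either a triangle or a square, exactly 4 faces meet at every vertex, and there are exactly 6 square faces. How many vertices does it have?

Let x be the number of triangles; then F = 6 + x.
Edge–face incidences: 2E = 4·6 + 3·x = 24 + 3x.
Every vertex has degree 4, so 4V = 2E.
Euler: V − E + F = 2 ⇒ (2E)/4 − E + (6 + x) = 2.
Multiply by 8: 2·(2E) − 4·(2E) + 8·(6 + x) = 16, i.e. 48 + 8x − 2·(24 + 3x) = 16.
Collecting terms: 2x = 16, so x = 8.
Then 2E = 24 + 3·8 = 48, so E = 24, V = 2E/4 = 12, F = 6 + 8 = 14.

12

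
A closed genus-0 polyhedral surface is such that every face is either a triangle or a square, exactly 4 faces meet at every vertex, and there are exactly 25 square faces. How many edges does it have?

Let x be the number of triangles; then F = 25 + x.
Edge–face incidences: 2E = 4·25 + 3·x = 100 + 3x.
Every vertex has degree 4, so 4V = 2E.
Euler: V − E + F = 2 ⇒ (2E)/4 − E + (25 + x) = 2.
Multiply by 8: 2·(2E) − 4·(2E) + 8·(25 + x) = 16, i.e. 200 + 8x − 2·(100 + 3x) = 16.
Collecting terms: 2x = 16, so x = 8.
Then 2E = 100 + 3·8 = 124, so E = 62, V = 2E/4 = 31, F = 25 + 8 = 33.

62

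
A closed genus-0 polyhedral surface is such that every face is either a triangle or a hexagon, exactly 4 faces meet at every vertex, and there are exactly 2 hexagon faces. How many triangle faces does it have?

12

Let x be the number of triangles; then F = 2 + x.
Edge–face incidences: 2E = 6·2 + 3·x = 12 + 3x.
Every vertex has degree 4, so 4V = 2E.
Euler: V − E + F = 2 ⇒ (2E)/4 − E + (2 + x) = 2.
Multiply by 8: 2·(2E) − 4·(2E) + 8·(2 + x) = 16, i.e. 16 + 8x − 2·(12 + 3x) = 16.
Collecting terms: 2x − 8 = 16, so 2x = 24, so x = 12.
Then 2E = 12 + 3·12 = 48, so E = 24, V = 2E/4 = 12, F = 2 + 12 = 14.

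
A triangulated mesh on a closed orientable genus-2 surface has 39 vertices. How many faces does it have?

χ = 2 − 2·2 = -2, and every face is a triangle so 3F = 2E.
V − E + F = -2 with E = 3F/2 gives 39 − (3/2 − 1)·F = -2, so F = 82 and E = 123.

82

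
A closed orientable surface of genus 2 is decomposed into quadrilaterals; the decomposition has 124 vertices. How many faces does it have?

126

χ = 2 − 2·2 = -2, and every face is a square so 4F = 2E.
V − E + F = -2 with E = 4F/2 gives 124 − (4/2 − 1)·F = -2, so F = 126 and E = 252.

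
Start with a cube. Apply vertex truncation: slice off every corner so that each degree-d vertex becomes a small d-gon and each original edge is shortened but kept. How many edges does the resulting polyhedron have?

The base solid has V = 8, E = 12, F = 6.
Truncation replaces each original edge-end by a new vertex, so V′ = 2E = 24.
Each original edge survives, and each old vertex of degree d contributes d new edges; summing degrees gives Σd = 2E, so E′ = E + 2E = 3E = 36.
Each original face survives and each original vertex becomes one new face: F′ = F + V = 14.

36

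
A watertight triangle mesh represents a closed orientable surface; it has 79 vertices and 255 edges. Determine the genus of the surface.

Every face is a triangle and each edge borders two faces, so 3F = 2·255, giving F = 170.
χ = V − E + F = 79 − 255 + 170 = -6.
For a closed orientable surface χ = 2 − 2g, so g = (2 − (-6))/2 = 4.

4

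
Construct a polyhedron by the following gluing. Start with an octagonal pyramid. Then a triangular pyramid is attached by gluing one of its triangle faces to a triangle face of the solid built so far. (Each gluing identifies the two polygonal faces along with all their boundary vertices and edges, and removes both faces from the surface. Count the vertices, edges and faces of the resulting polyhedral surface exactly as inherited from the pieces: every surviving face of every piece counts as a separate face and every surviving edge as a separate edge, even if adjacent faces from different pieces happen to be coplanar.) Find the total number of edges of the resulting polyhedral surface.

An octagonal pyramid: V=9, E=16, F=9.
Attach a triangular pyramid (V=4, E=6, F=4) along a 3-gon: merge 3 vertices and 3 edges, delete both glued faces → V=10, E=19, F=11.
Check: V − E + F = 10 − 19 + 11 = 2.

19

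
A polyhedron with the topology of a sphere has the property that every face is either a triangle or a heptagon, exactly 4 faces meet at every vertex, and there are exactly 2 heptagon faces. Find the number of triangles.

Let x be the number of triangles; then F = 2 + x.
Edge–face incidences: 2E = 7·2 + 3·x = 14 + 3x.
Every vertex has degree 4, so 4V = 2E.
Euler: V − E + F = 2 ⇒ (2E)/4 − E + (2 + x) = 2.
Multiply by 8: 2·(2E) − 4·(2E) + 8·(2 + x) = 16, i.e. 16 + 8x − 2·(14 + 3x) = 16.
Collecting terms: 2x − 12 = 16, so 2x = 28, so x = 14.
Then 2E = 14 + 3·14 = 56, so E = 28, V = 2E/4 = 14, F = 2 + 14 = 16.

14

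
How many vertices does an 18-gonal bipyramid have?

20

A bipyramid over an n-gon has 2n triangular faces and n + 2 vertices: V = 18 + 2 = 20, E = 3·18 = 54, F = 2·18 = 36.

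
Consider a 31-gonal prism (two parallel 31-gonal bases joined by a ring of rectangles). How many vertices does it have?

62

A prism on an n-gon has two n-gon bases and n rectangular sides: V = 2·31 = 62, E = 3·31 = 93, F = 31 + 2 = 33.
Check: V − E + F = 62 − 93 + 33 = 2.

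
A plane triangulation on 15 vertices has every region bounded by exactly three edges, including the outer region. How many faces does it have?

In a plane triangulation 3F = 2E and V − E + F = 2, so F = 2V − 4 = 2·15 − 4 = 26.

26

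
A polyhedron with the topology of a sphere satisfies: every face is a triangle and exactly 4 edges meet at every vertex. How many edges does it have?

Each face has 3 edges and each edge borders two faces, so 2E = 3F.
Each vertex has degree 4, so 4V = 2E and hence V = 3F/4.
Euler: V − E + F = 2 ⇒ (3F/4) − (3F/2) + F = 2.
Multiply by 8: (6 − 12 + 8)F = 16, i.e. 2F = 16.
So F = 8, E = 3·8/2 = 12, V = 3·8/4 = 6.

12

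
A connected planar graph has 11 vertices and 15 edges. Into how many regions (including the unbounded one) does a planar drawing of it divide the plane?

6

Euler's formula for a connected plane graph: V − E + F = 2, so F = 2 − 11 + 15 = 6.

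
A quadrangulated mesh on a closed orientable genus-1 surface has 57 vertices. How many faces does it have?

χ = 2 − 2·1 = 0, and every face is a square so 4F = 2E.
V − E + F = 0 with E = 4F/2 gives 57 − (4/2 − 1)·F = 0, so F = 57 and E = 114.

57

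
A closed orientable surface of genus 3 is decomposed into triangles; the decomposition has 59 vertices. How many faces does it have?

χ = 2 − 2·3 = -4, and every face is a triangle so 3F = 2E.
V − E + F = -4 with E = 3F/2 gives 59 − (3/2 − 1)·F = -4, so F = 126 and E = 189.

126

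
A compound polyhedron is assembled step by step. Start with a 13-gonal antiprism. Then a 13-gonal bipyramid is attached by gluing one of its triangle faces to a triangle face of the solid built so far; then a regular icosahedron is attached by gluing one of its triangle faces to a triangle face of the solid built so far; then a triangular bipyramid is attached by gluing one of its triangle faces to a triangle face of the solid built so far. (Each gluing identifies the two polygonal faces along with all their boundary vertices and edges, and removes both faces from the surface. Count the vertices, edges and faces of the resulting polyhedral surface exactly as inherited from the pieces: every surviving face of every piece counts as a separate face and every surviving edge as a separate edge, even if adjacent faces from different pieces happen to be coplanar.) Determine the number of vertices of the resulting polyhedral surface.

A 13-gonal antiprism: V=26, E=52, F=28.
Attach a 13-gonal bipyramid (V=15, E=39, F=26) along a 3-gon: merge 3 vertices and 3 edges, delete both glued faces → V=38, E=88, F=52.
Attach a regular icosahedron (V=12, E=30, F=20) along a 3-gon: merge 3 vertices and 3 edges, delete both glued faces → V=47, E=115, F=70.
Attach a triangular bipyramid (V=5, E=9, F=6) along a 3-gon: merge 3 vertices and 3 edges, delete both glued faces → V=49, E=121, F=74.
Check: V − E + F = 49 − 121 + 74 = 2.

49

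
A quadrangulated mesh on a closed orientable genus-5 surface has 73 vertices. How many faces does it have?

χ = 2 − 2·5 = -8, and every face is a square so 4F = 2E.
V − E + F = -8 with E = 4F/2 gives 73 − (4/2 − 1)·F = -8, so F = 81 and E = 162.

81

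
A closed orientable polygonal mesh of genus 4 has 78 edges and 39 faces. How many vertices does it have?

33

For a closed orientable surface of genus 4, χ = 2 − 2·4 = -6.
V = -6 + E − F = -6 + 78 − 39 = 33.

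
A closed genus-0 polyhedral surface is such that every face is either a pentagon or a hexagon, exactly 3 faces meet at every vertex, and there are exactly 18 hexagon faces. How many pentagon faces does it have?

12

Let x be the number of pentagons; then F = 18 + x.
Edge–face incidences: 2E = 6·18 + 5·x = 108 + 5x.
Every vertex has degree 3, so 3V = 2E.
Euler: V − E + F = 2 ⇒ (2E)/3 − E + (18 + x) = 2.
Multiply by 6: 2·(2E) − 3·(2E) + 6·(18 + x) = 12, i.e. 108 + 6x − (108 + 5x) = 12.
Collecting terms: x = 12.
Then 2E = 108 + 5·12 = 168, so E = 84, V = 2E/3 = 56, F = 18 + 12 = 30.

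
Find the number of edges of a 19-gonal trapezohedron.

76

The n-trapezohedron (dual of the n-antiprism) has V = 2·19 + 2 = 40, E = 4·19 = 76, F = 2·19 = 38.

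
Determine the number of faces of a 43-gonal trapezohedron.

86

The n-trapezohedron (dual of the n-antiprism) has V = 2·43 + 2 = 88, E = 4·43 = 172, F = 2·43 = 86.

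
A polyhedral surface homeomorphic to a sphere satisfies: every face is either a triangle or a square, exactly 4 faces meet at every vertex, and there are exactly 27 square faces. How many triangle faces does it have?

8

Let x be the number of triangles; then F = 27 + x.
Edge–face incidences: 2E = 4·27 + 3·x = 108 + 3x.
Every vertex has degree 4, so 4V = 2E.
Euler: V − E + F = 2 ⇒ (2E)/4 − E + (27 + x) = 2.
Multiply by 8: 2·(2E) − 4·(2E) + 8·(27 + x) = 16, i.e. 216 + 8x − 2·(108 + 3x) = 16.
Collecting terms: 2x = 16, so x = 8.
Then 2E = 108 + 3·8 = 132, so E = 66, V = 2E/4 = 33, F = 27 + 8 = 35.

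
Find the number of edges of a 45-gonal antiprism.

180

An antiprism on an n-gon has two n-gon caps and 2n triangles: V = 2·45 = 90, E = 4·45 = 180, F = 2·45 + 2 = 92.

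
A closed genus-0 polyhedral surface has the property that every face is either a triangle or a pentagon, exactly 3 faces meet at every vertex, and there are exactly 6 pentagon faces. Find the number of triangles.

Let x be the number of triangles; then F = 6 + x.
Edge–face incidences: 2E = 5·6 + 3·x = 30 + 3x.
Every vertex has degree 3, so 3V = 2E.
Euler: V − E + F = 2 ⇒ (2E)/3 − E + (6 + x) = 2.
Multiply by 6: 2·(2E) − 3·(2E) + 6·(6 + x) = 12, i.e. 36 + 6x − (30 + 3x) = 12.
Collecting terms: 3x + 6 = 12, so 3x = 6, so x = 2.
Then 2E = 30 + 3·2 = 36, so E = 18, V = 2E/3 = 12, F = 6 + 2 = 8.

2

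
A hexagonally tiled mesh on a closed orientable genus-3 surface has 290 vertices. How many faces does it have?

147

χ = 2 − 2·3 = -4, and every face is a hexagon so 6F = 2E.
V − E + F = -4 with E = 6F/2 gives 290 − (6/2 − 1)·F = -4, so F = 147 and E = 441.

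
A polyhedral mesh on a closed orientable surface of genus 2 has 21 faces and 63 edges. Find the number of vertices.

40

For a closed orientable surface of genus 2, χ = 2 − 2·2 = -2.
V = -2 + E − F = -2 + 63 − 21 = 40.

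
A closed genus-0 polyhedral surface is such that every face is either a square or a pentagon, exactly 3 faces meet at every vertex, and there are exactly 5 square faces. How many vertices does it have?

Let x be the number of pentagons; then F = 5 + x.
Edge–face incidences: 2E = 4·5 + 5·x = 20 + 5x.
Every vertex has degree 3, so 3V = 2E.
Euler: V − E + F = 2 ⇒ (2E)/3 − E + (5 + x) = 2.
Multiply by 6: 2·(2E) − 3·(2E) + 6·(5 + x) = 12, i.e. 30 + 6x − (20 + 5x) = 12.
Collecting terms: x + 10 = 12, so x = 2.
Then 2E = 20 + 5·2 = 30, so E = 15, V = 2E/3 = 10, F = 5 + 2 = 7.

10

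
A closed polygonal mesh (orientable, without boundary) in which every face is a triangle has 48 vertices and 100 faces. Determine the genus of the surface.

2

Every face is a triangle, so 2E = 3·100 = 300, giving E = 150.
χ = V − E + F = 48 − 150 + 100 = -2.
For a closed orientable surface χ = 2 − 2g, so g = (2 − (-2))/2 = 2.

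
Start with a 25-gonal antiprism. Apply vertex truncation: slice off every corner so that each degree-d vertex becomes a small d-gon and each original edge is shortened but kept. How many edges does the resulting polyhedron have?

300

The base solid has V = 50, E = 100, F = 52.
Truncation replaces each original edge-end by a new vertex, so V′ = 2E = 200.
Each original edge survives, and each old vertex of degree d contributes d new edges; summing degrees gives Σd = 2E, so E′ = E + 2E = 3E = 300.
Each original face survives and each original vertex becomes one new face: F′ = F + V = 102.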